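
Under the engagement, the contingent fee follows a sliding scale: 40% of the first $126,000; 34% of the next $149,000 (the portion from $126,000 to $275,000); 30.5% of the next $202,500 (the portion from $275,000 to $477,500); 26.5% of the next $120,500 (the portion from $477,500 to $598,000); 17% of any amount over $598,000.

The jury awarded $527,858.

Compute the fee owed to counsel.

First $126,000 at 40% = $50,400.00
Next $149,000 at 34% = $50,660.00
Next $202,500 at 30.5% = $61,762.50
Remaining $50,358 at 26.5% = $13,344.87
Fee: $50,400.00 + $50,660.00 + $61,762.50 + $13,344.87 = $176,167.37

$176,167.37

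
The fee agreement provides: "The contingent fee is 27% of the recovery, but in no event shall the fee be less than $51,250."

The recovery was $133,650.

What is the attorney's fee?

27% of $133,650 = $36,085.50
That is below the $51,250 minimum, so the minimum applies.

$51,250.00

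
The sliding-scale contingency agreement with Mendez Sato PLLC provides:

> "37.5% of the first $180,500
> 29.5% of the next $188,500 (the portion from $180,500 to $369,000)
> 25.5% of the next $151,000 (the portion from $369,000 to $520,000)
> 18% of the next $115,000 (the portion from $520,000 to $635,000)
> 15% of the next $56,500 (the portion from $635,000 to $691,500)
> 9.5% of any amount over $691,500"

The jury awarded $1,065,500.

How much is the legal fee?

First $180,500 at 37.5% = $67,687.50
Next $188,500 at 29.5% = $55,607.50
Next $151,000 at 25.5% = $38,505.00
Next $115,000 at 18% = $20,700.00
Next $56,500 at 15% = $8,475.00
Remaining $374,000 at 9.5% = $35,530.00
Fee: $67,687.50 + $55,607.50 + $38,505.00 + $20,700.00 + $8,475.00 + $35,530.00 = $226,505.00

$226,505.00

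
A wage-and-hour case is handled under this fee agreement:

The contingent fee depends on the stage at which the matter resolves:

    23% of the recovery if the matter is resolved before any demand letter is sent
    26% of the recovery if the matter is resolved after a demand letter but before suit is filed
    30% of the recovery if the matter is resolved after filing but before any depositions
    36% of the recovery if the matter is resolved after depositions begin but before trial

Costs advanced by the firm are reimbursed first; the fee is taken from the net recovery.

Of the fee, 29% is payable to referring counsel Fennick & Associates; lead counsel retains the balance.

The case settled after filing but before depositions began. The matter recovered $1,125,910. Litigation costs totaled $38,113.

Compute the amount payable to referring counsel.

$94,638.34

Fee base (net of costs): $1,125,910 − $38,113 = $1,087,797
The matter settled after filing but before depositions began, so the 30% rate applies.
$1,087,797 × 30% = $326,339.10
Referral share: 29% of $326,339.10 = $94,638.34; lead counsel retains $326,339.10 − $94,638.34 = $231,700.76.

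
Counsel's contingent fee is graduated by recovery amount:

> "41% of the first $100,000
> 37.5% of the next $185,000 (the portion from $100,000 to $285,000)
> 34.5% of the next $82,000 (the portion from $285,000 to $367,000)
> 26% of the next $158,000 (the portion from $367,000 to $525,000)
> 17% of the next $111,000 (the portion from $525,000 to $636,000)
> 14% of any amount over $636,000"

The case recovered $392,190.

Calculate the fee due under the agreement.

First $100,000 at 41% = $41,000.00
Next $185,000 at 37.5% = $69,375.00
Next $82,000 at 34.5% = $28,290.00
Remaining $25,190 at 26% = $6,549.40
Fee: $41,000.00 + $69,375.00 + $28,290.00 + $6,549.40 = $145,214.40

$145,214.40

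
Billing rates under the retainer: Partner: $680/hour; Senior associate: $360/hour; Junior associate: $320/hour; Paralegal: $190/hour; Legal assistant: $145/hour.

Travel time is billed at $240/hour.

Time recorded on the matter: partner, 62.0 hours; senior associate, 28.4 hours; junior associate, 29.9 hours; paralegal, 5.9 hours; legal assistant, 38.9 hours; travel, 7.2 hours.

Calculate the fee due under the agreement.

Partner: 62.0 × $680 = $42,160.00
Senior associate: 28.4 × $360 = $10,224.00
Junior associate: 29.9 × $320 = $9,568.00
Paralegal: 5.9 × $190 = $1,121.00
Legal assistant: 38.9 × $145 = $5,640.50
Subtotal: $42,160.00 + $10,224.00 + $9,568.00 + $1,121.00 + $5,640.50 = $68,713.50
Travel: 7.2 × $240 = $1,728.00
Total: $68,713.50 + $1,728.00 = $70,441.50

$70,441.50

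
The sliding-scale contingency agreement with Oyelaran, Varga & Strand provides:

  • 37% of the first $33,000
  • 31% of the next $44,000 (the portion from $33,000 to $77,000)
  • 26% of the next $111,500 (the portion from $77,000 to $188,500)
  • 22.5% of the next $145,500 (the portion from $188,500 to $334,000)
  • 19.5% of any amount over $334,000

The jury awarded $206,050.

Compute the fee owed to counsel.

$58,788.75

First $33,000 at 37% = $12,210.00
Next $44,000 at 31% = $13,640.00
Next $111,500 at 26% = $28,990.00
Remaining $17,550 at 22.5% = $3,948.75
Fee: $12,210.00 + $13,640.00 + $28,990.00 + $3,948.75 = $58,788.75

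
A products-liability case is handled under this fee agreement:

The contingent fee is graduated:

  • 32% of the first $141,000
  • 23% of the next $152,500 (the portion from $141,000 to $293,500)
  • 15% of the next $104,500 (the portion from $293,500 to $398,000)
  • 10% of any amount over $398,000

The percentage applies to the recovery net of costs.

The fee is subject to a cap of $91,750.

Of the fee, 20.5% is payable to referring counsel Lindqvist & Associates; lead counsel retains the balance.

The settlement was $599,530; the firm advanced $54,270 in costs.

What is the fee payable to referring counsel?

Fee base (net of costs): $599,530 − $54,270 = $545,260
First $141,000 at 32% = $45,120.00
Next $152,500 at 23% = $35,075.00
Next $104,500 at 15% = $15,675.00
Remaining $147,260 at 10% = $14,726.00
Fee: $45,120.00 + $35,075.00 + $15,675.00 + $14,726.00 = $110,596.00
$110,596.00 exceeds the $91,750 cap, so the fee is capped at $91,750.00.
Referral share: 20.5% of $91,750.00 = $18,808.75; lead counsel retains $91,750.00 − $18,808.75 = $72,941.25.

$18,808.75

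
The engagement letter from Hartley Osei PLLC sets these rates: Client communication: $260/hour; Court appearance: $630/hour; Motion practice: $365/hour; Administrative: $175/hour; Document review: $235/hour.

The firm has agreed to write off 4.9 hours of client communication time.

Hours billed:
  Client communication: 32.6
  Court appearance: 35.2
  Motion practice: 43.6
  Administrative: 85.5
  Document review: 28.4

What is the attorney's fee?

$66,928.50

Client communication: 32.6 × $260 = $8,476.00
Court appearance: 35.2 × $630 = $22,176.00
Motion practice: 43.6 × $365 = $15,914.00
Administrative: 85.5 × $175 = $14,962.50
Document review: 28.4 × $235 = $6,674.00
Subtotal: $68,202.50
Write-off: 4.9 × $260 = $1,274.00
Total: $68,202.50 − $1,274.00 = $66,928.50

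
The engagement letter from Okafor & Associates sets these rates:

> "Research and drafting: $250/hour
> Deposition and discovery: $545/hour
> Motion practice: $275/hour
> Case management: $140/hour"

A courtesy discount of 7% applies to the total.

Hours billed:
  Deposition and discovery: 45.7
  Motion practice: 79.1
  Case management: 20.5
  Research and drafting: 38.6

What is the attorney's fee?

Research and drafting: 38.6 × $250 = $9,650.00
Deposition and discovery: 45.7 × $545 = $24,906.50
Motion practice: 79.1 × $275 = $21,752.50
Case management: 20.5 × $140 = $2,870.00
Subtotal: $59,179.00
Less 7% discount: −$4,142.53
Total: $59,179.00 − $4,142.53 = $55,036.47

$55,036.47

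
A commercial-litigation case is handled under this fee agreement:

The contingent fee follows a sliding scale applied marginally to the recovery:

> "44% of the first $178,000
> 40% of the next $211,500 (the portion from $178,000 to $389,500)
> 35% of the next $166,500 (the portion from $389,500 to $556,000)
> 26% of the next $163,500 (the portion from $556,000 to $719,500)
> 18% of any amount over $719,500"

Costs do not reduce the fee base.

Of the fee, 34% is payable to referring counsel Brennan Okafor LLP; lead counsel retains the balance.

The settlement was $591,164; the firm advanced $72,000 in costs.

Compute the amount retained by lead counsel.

$152,022.84

Fee base is the gross recovery, $591,164; costs are reimbursed separately.
First $178,000 at 44% = $78,320.00
Next $211,500 at 40% = $84,600.00
Next $166,500 at 35% = $58,275.00
Remaining $35,164 at 26% = $9,142.64
Fee: $78,320.00 + $84,600.00 + $58,275.00 + $9,142.64 = $230,337.64
Referral share: 34% of $230,337.64 = $78,314.80; lead counsel retains $230,337.64 − $78,314.80 = $152,022.84.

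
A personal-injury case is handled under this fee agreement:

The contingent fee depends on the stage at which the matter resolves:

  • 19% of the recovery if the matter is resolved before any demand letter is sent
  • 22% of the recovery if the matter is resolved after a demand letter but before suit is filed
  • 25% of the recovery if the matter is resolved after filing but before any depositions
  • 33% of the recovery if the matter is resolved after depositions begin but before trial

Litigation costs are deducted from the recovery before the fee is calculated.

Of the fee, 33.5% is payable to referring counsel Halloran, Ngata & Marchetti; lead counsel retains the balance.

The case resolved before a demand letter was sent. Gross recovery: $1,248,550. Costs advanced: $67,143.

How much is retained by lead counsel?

$149,270.77

Fee base (net of costs): $1,248,550 − $67,143 = $1,181,407
The matter resolved before a demand letter was sent, so the 19% rate applies.
$1,181,407 × 19% = $224,467.33
Referral share: 33.5% of $224,467.33 = $75,196.56; lead counsel retains $224,467.33 − $75,196.56 = $149,270.77.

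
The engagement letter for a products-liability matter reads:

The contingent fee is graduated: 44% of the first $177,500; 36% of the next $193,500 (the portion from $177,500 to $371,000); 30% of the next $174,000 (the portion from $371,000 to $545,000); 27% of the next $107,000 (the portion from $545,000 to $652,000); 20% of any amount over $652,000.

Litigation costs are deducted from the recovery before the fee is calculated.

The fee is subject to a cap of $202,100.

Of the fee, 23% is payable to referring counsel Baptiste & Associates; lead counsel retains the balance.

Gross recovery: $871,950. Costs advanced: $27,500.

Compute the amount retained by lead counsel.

$155,617.00

Fee base (net of costs): $871,950 − $27,500 = $844,450
First $177,500 at 44% = $78,100.00
Next $193,500 at 36% = $69,660.00
Next $174,000 at 30% = $52,200.00
Next $107,000 at 27% = $28,890.00
Remaining $192,450 at 20% = $38,490.00
Fee: $78,100.00 + $69,660.00 + $52,200.00 + $28,890.00 + $38,490.00 = $267,340.00
$267,340.00 exceeds the $202,100 cap, so the fee is capped at $202,100.00.
Referral share: 23% of $202,100.00 = $46,483.00; lead counsel retains $202,100.00 − $46,483.00 = $155,617.00.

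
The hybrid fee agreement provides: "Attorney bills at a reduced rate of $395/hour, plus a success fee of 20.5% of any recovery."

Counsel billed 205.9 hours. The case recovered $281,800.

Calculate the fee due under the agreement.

$139,099.50

Hourly: 205.9 × $395 = $81,330.50
Success fee: 20.5% of $281,800 = $57,769.00
Total: $81,330.50 + $57,769.00 = $139,099.50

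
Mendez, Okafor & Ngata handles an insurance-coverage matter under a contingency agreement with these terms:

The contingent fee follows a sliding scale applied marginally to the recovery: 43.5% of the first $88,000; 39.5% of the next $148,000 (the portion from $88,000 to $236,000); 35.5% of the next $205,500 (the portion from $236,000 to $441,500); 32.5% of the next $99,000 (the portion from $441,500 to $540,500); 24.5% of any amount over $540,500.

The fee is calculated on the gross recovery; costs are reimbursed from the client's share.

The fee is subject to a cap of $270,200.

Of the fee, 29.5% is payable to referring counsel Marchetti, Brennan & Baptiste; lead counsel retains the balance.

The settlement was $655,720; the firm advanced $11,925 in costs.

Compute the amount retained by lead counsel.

Fee base is the gross recovery, $655,720; costs are reimbursed separately.
First $88,000 at 43.5% = $38,280.00
Next $148,000 at 39.5% = $58,460.00
Next $205,500 at 35.5% = $72,952.50
Next $99,000 at 32.5% = $32,175.00
Remaining $115,220 at 24.5% = $28,228.90
Fee: $38,280.00 + $58,460.00 + $72,952.50 + $32,175.00 + $28,228.90 = $230,096.40
$230,096.40 is under the $270,200 cap.
Referral share: 29.5% of $230,096.40 = $67,878.44; lead counsel retains $230,096.40 − $67,878.44 = $162,217.96.

$162,217.96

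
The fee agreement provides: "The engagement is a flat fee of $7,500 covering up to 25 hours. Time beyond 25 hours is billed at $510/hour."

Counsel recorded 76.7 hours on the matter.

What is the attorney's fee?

$33,867.00

Flat fee: $7,500.00
Excess hours: 76.7 − 25 = 51.7
Overrun: 51.7 × $510 = $26,367.00
Total: $7,500.00 + $26,367.00 = $33,867.00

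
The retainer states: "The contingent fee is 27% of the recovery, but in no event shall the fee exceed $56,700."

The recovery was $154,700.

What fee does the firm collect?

$41,769.00

27% of $154,700 = $41,769.00
That is under the $56,700 cap.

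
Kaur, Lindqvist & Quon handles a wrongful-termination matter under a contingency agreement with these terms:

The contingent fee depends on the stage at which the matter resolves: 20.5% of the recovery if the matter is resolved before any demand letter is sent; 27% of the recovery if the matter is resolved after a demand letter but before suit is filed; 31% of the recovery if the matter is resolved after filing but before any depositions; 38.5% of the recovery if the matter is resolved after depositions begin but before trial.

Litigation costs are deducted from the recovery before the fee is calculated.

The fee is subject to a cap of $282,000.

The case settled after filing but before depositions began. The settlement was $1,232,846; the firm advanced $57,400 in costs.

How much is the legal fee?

$282,000.00

Fee base (net of costs): $1,232,846 − $57,400 = $1,175,446
The matter settled after filing but before depositions began, so the 31% rate applies.
$1,175,446 × 31% = $364,388.26
$364,388.26 exceeds the $282,000 cap, so the fee is capped at $282,000.00.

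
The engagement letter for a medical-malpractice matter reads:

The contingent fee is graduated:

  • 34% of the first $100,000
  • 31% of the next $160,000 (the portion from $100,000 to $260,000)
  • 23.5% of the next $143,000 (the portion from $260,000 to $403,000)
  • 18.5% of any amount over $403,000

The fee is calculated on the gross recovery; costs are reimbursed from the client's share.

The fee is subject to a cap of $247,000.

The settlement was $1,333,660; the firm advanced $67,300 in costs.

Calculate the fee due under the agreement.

Fee base is the gross recovery, $1,333,660; costs are reimbursed separately.
First $100,000 at 34% = $34,000.00
Next $160,000 at 31% = $49,600.00
Next $143,000 at 23.5% = $33,605.00
Remaining $930,660 at 18.5% = $172,172.10
Fee: $34,000.00 + $49,600.00 + $33,605.00 + $172,172.10 = $289,377.10
$289,377.10 exceeds the $247,000 cap, so the fee is capped at $247,000.00.

$247,000.00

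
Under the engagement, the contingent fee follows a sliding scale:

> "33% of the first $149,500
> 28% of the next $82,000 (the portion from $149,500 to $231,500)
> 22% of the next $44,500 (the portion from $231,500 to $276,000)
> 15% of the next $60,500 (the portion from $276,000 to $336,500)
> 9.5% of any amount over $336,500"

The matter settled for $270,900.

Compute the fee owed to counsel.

$80,963.00

First $149,500 at 33% = $49,335.00
Next $82,000 at 28% = $22,960.00
Remaining $39,400 at 22% = $8,668.00
Fee: $49,335.00 + $22,960.00 + $8,668.00 = $80,963.00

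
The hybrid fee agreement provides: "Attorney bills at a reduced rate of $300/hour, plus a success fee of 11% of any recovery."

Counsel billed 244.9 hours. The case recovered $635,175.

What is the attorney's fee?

Hourly: 244.9 × $300 = $73,470.00
Success fee: 11% of $635,175 = $69,869.25
Total: $73,470.00 + $69,869.25 = $143,339.25

$143,339.25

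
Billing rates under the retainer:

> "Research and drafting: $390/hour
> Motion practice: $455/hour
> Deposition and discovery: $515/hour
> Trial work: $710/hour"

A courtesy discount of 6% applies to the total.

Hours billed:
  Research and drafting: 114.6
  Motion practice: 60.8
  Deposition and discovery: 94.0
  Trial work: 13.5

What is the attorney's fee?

$122,531.82

Research and drafting: 114.6 × $390 = $44,694.00
Motion practice: 60.8 × $455 = $27,664.00
Deposition and discovery: 94.0 × $515 = $48,410.00
Trial work: 13.5 × $710 = $9,585.00
Subtotal: $130,353.00
Less 6% discount: −$7,821.18
Total: $130,353.00 − $7,821.18 = $122,531.82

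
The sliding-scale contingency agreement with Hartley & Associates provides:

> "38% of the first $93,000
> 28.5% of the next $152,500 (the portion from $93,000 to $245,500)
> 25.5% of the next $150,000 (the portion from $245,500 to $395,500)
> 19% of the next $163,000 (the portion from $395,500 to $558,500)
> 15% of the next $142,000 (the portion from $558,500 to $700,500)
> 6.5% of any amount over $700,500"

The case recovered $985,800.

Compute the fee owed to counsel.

$187,867.00

First $93,000 at 38% = $35,340.00
Next $152,500 at 28.5% = $43,462.50
Next $150,000 at 25.5% = $38,250.00
Next $163,000 at 19% = $30,970.00
Next $142,000 at 15% = $21,300.00
Remaining $285,300 at 6.5% = $18,544.50
Fee: $35,340.00 + $43,462.50 + $38,250.00 + $30,970.00 + $21,300.00 + $18,544.50 = $187,867.00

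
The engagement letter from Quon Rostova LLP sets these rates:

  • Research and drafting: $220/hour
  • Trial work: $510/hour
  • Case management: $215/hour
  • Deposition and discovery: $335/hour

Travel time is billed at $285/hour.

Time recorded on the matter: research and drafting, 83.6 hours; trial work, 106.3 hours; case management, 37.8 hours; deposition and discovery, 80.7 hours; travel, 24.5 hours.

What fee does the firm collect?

Research and drafting: 83.6 × $220 = $18,392.00
Trial work: 106.3 × $510 = $54,213.00
Case management: 37.8 × $215 = $8,127.00
Deposition and discovery: 80.7 × $335 = $27,034.50
Subtotal: $18,392.00 + $54,213.00 + $8,127.00 + $27,034.50 = $107,766.50
Travel: 24.5 × $285 = $6,982.50
Total: $107,766.50 + $6,982.50 = $114,749.00

$114,749.00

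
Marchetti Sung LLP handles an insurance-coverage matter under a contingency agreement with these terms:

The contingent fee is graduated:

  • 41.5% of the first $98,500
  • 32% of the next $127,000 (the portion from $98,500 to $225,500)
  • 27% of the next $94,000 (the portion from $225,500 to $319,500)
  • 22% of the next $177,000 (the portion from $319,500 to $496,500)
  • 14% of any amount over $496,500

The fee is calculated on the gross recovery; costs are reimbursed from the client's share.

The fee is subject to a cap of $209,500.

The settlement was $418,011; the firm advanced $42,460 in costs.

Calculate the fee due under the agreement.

Fee base is the gross recovery, $418,011; costs are reimbursed separately.
First $98,500 at 41.5% = $40,877.50
Next $127,000 at 32% = $40,640.00
Next $94,000 at 27% = $25,380.00
Remaining $98,511 at 22% = $21,672.42
Fee: $40,877.50 + $40,640.00 + $25,380.00 + $21,672.42 = $128,569.92
$128,569.92 is under the $209,500 cap.

$128,569.92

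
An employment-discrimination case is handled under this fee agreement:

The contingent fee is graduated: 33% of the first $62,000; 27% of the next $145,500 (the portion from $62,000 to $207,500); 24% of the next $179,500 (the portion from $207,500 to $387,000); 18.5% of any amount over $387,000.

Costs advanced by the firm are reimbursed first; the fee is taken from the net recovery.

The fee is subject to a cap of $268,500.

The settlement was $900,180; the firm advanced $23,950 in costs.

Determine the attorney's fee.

Fee base (net of costs): $900,180 − $23,950 = $876,230
First $62,000 at 33% = $20,460.00
Next $145,500 at 27% = $39,285.00
Next $179,500 at 24% = $43,080.00
Remaining $489,230 at 18.5% = $90,507.55
Fee: $20,460.00 + $39,285.00 + $43,080.00 + $90,507.55 = $193,332.55
$193,332.55 is under the $268,500 cap.

$193,332.55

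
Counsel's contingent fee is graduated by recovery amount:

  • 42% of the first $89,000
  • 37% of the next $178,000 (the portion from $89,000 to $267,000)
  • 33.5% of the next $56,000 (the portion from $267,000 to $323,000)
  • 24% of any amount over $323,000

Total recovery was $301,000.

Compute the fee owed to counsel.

First $89,000 at 42% = $37,380.00
Next $178,000 at 37% = $65,860.00
Remaining $34,000 at 33.5% = $11,390.00
Fee: $37,380.00 + $65,860.00 + $11,390.00 = $114,630.00

$114,630.00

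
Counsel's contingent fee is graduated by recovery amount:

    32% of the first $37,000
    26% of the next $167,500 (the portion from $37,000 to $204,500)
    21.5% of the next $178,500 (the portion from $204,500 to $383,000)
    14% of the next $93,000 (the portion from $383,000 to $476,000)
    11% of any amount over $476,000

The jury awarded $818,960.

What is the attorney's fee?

First $37,000 at 32% = $11,840.00
Next $167,500 at 26% = $43,550.00
Next $178,500 at 21.5% = $38,377.50
Next $93,000 at 14% = $13,020.00
Remaining $342,960 at 11% = $37,725.60
Fee: $11,840.00 + $43,550.00 + $38,377.50 + $13,020.00 + $37,725.60 = $144,513.10

$144,513.10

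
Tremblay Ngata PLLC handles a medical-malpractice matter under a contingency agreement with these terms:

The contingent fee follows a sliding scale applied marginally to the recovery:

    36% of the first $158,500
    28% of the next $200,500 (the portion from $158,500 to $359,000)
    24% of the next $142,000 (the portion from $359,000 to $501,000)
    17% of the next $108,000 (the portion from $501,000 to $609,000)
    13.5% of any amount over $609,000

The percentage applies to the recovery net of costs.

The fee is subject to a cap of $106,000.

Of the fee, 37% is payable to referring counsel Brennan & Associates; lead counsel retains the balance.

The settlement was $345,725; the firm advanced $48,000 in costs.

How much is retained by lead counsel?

$60,507.09

Fee base (net of costs): $345,725 − $48,000 = $297,725
First $158,500 at 36% = $57,060.00
Remaining $139,225 at 28% = $38,983.00
Fee: $57,060.00 + $38,983.00 = $96,043.00
$96,043.00 is under the $106,000 cap.
Referral share: 37% of $96,043.00 = $35,535.91; lead counsel retains $96,043.00 − $35,535.91 = $60,507.09.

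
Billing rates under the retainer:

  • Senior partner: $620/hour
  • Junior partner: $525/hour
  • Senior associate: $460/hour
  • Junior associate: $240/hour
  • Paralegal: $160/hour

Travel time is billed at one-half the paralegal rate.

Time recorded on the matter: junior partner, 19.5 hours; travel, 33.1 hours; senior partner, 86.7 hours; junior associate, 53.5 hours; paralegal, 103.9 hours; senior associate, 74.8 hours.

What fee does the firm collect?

$130,511.50

Senior partner: 86.7 × $620 = $53,754.00
Junior partner: 19.5 × $525 = $10,237.50
Senior associate: 74.8 × $460 = $34,408.00
Junior associate: 53.5 × $240 = $12,840.00
Paralegal: 103.9 × $160 = $16,624.00
Subtotal: $53,754.00 + $10,237.50 + $34,408.00 + $12,840.00 + $16,624.00 = $127,863.50
Travel: 33.1 × ($160 ÷ 2) = 33.1 × $80.00 = $2,648.00
Total: $127,863.50 + $2,648.00 = $130,511.50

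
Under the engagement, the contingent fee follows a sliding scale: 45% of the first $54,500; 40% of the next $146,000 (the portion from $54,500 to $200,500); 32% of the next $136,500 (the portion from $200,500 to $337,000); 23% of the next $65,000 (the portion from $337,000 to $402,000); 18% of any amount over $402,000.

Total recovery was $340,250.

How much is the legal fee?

First $54,500 at 45% = $24,525.00
Next $146,000 at 40% = $58,400.00
Next $136,500 at 32% = $43,680.00
Remaining $3,250 at 23% = $747.50
Fee: $24,525.00 + $58,400.00 + $43,680.00 + $747.50 = $127,352.50

$127,352.50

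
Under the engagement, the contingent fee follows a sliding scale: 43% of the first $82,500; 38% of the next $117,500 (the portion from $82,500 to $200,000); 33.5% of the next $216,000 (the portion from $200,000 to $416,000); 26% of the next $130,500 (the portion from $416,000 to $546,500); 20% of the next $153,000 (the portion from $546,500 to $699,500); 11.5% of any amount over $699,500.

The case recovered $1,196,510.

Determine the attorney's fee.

First $82,500 at 43% = $35,475.00
Next $117,500 at 38% = $44,650.00
Next $216,000 at 33.5% = $72,360.00
Next $130,500 at 26% = $33,930.00
Next $153,000 at 20% = $30,600.00
Remaining $497,010 at 11.5% = $57,156.15
Fee: $35,475.00 + $44,650.00 + $72,360.00 + $33,930.00 + $30,600.00 + $57,156.15 = $274,171.15

$274,171.15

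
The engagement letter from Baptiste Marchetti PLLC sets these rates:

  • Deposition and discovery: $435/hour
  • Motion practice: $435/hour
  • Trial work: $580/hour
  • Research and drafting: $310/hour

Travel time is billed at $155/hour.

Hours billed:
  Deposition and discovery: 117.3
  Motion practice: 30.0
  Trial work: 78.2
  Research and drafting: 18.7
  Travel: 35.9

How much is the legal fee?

Deposition and discovery: 117.3 × $435 = $51,025.50
Motion practice: 30.0 × $435 = $13,050.00
Trial work: 78.2 × $580 = $45,356.00
Research and drafting: 18.7 × $310 = $5,797.00
Subtotal: $51,025.50 + $13,050.00 + $45,356.00 + $5,797.00 = $115,228.50
Travel: 35.9 × $155 = $5,564.50
Total: $115,228.50 + $5,564.50 = $120,793.00

$120,793.00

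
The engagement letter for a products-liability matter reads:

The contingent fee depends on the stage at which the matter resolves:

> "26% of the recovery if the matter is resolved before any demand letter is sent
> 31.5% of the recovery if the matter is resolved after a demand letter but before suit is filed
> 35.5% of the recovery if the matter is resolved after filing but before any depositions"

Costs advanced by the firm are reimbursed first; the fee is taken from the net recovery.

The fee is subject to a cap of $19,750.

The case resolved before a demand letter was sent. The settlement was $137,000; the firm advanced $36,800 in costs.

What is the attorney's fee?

Fee base (net of costs): $137,000 − $36,800 = $100,200
The matter resolved before a demand letter was sent, so the 26% rate applies.
$100,200 × 26% = $26,052.00
$26,052.00 exceeds the $19,750 cap, so the fee is capped at $19,750.00.

$19,750.00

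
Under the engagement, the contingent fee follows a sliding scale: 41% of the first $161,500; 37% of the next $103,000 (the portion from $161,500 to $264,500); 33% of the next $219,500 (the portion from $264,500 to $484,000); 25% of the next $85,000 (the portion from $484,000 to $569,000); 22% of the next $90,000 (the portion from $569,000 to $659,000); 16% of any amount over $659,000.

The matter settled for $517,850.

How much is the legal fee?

First $161,500 at 41% = $66,215.00
Next $103,000 at 37% = $38,110.00
Next $219,500 at 33% = $72,435.00
Remaining $33,850 at 25% = $8,462.50
Fee: $66,215.00 + $38,110.00 + $72,435.00 + $8,462.50 = $185,222.50

$185,222.50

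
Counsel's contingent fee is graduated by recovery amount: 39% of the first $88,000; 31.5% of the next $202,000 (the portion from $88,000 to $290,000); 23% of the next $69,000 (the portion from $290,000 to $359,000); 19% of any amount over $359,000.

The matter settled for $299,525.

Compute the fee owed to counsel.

First $88,000 at 39% = $34,320.00
Next $202,000 at 31.5% = $63,630.00
Remaining $9,525 at 23% = $2,190.75
Fee: $34,320.00 + $63,630.00 + $2,190.75 = $100,140.75

$100,140.75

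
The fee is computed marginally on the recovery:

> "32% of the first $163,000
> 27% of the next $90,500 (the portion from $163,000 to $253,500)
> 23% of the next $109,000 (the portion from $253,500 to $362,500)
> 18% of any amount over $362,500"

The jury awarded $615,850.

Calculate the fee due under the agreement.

First $163,000 at 32% = $52,160.00
Next $90,500 at 27% = $24,435.00
Next $109,000 at 23% = $25,070.00
Remaining $253,350 at 18% = $45,603.00
Fee: $52,160.00 + $24,435.00 + $25,070.00 + $45,603.00 = $147,268.00

$147,268.00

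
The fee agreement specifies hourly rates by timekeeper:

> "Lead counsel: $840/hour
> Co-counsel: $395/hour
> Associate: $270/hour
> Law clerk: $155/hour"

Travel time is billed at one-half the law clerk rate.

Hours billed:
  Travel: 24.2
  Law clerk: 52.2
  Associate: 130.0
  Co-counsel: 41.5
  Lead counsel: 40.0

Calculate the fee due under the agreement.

Lead counsel: 40.0 × $840 = $33,600.00
Co-counsel: 41.5 × $395 = $16,392.50
Associate: 130.0 × $270 = $35,100.00
Law clerk: 52.2 × $155 = $8,091.00
Subtotal: $33,600.00 + $16,392.50 + $35,100.00 + $8,091.00 = $93,183.50
Travel: 24.2 × ($155 ÷ 2) = 24.2 × $77.50 = $1,875.50
Total: $93,183.50 + $1,875.50 = $95,059.00

$95,059.00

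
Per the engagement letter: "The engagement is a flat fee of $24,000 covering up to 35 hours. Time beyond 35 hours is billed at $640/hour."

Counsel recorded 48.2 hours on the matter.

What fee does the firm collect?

Flat fee: $24,000.00
Excess hours: 48.2 − 35 = 13.2
Overrun: 13.2 × $640 = $8,448.00
Total: $24,000.00 + $8,448.00 = $32,448.00

$32,448.00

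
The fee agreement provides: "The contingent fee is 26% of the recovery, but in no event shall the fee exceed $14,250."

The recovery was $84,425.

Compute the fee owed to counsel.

$14,250.00

26% of $84,425 = $21,950.50
That exceeds the $14,250 cap, so the fee is capped at $14,250.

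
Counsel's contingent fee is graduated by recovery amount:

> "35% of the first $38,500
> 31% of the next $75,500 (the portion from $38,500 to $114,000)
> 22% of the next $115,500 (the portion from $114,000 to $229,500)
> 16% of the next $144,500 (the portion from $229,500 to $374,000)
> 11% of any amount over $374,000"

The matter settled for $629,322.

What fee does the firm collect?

First $38,500 at 35% = $13,475.00
Next $75,500 at 31% = $23,405.00
Next $115,500 at 22% = $25,410.00
Next $144,500 at 16% = $23,120.00
Remaining $255,322 at 11% = $28,085.42
Fee: $13,475.00 + $23,405.00 + $25,410.00 + $23,120.00 + $28,085.42 = $113,495.42

$113,495.42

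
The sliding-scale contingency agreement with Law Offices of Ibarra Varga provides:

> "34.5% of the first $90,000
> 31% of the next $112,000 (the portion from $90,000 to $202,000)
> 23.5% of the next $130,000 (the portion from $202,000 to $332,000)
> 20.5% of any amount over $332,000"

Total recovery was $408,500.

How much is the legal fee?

$112,002.50

First $90,000 at 34.5% = $31,050.00
Next $112,000 at 31% = $34,720.00
Next $130,000 at 23.5% = $30,550.00
Remaining $76,500 at 20.5% = $15,682.50
Fee: $31,050.00 + $34,720.00 + $30,550.00 + $15,682.50 = $112,002.50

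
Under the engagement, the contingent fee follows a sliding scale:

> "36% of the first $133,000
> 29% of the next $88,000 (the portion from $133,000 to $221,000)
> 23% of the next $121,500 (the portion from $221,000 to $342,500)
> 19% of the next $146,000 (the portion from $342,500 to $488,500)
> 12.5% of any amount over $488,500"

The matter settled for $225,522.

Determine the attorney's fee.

First $133,000 at 36% = $47,880.00
Next $88,000 at 29% = $25,520.00
Remaining $4,522 at 23% = $1,040.06
Fee: $47,880.00 + $25,520.00 + $1,040.06 = $74,440.06

$74,440.06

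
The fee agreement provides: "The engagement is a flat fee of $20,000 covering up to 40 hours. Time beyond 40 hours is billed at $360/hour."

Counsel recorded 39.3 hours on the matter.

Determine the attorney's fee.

39.3 hours is within the 40-hour scope; only the flat fee applies.

$20,000.00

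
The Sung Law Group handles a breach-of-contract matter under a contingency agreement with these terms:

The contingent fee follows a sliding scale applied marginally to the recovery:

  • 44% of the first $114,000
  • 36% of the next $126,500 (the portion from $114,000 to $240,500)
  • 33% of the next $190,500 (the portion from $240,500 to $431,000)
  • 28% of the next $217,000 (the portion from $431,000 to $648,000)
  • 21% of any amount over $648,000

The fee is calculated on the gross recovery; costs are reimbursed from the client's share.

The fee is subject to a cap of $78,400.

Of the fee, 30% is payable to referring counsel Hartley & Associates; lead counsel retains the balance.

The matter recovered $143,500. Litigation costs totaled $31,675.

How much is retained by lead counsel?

$42,546.00

Fee base is the gross recovery, $143,500; costs are reimbursed separately.
First $114,000 at 44% = $50,160.00
Remaining $29,500 at 36% = $10,620.00
Fee: $50,160.00 + $10,620.00 = $60,780.00
$60,780.00 is under the $78,400 cap.
Referral share: 30% of $60,780.00 = $18,234.00; lead counsel retains $60,780.00 − $18,234.00 = $42,546.00.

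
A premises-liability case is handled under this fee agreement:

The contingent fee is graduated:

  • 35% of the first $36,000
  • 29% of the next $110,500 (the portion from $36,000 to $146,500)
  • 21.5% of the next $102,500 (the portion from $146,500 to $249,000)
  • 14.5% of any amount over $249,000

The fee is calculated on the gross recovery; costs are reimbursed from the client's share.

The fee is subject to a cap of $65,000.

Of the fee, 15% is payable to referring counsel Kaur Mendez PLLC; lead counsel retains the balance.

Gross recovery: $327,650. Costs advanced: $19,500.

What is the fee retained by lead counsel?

$55,250.00

Fee base is the gross recovery, $327,650; costs are reimbursed separately.
First $36,000 at 35% = $12,600.00
Next $110,500 at 29% = $32,045.00
Next $102,500 at 21.5% = $22,037.50
Remaining $78,650 at 14.5% = $11,404.25
Fee: $12,600.00 + $32,045.00 + $22,037.50 + $11,404.25 = $78,086.75
$78,086.75 exceeds the $65,000 cap, so the fee is capped at $65,000.00.
Referral share: 15% of $65,000.00 = $9,750.00; lead counsel retains $65,000.00 − $9,750.00 = $55,250.00.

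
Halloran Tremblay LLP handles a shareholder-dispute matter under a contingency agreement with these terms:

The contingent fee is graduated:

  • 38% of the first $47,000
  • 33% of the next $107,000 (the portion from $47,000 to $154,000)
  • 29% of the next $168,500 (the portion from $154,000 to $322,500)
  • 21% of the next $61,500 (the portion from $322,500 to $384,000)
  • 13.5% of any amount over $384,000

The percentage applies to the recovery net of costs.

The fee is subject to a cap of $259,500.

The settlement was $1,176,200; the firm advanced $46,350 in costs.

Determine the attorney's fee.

Fee base (net of costs): $1,176,200 − $46,350 = $1,129,850
First $47,000 at 38% = $17,860.00
Next $107,000 at 33% = $35,310.00
Next $168,500 at 29% = $48,865.00
Next $61,500 at 21% = $12,915.00
Remaining $745,850 at 13.5% = $100,689.75
Fee: $17,860.00 + $35,310.00 + $48,865.00 + $12,915.00 + $100,689.75 = $215,639.75
$215,639.75 is under the $259,500 cap.

$215,639.75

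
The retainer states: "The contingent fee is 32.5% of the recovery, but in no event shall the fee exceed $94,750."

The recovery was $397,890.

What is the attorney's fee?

32.5% of $397,890 = $129,314.25
That exceeds the $94,750 cap, so the fee is capped at $94,750.

$94,750.00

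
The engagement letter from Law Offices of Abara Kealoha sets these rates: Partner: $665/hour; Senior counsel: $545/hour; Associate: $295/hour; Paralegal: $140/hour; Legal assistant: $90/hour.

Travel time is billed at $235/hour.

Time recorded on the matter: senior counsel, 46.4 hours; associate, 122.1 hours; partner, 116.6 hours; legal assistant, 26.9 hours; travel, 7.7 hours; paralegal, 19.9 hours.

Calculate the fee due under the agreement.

$145,863.00

Partner: 116.6 × $665 = $77,539.00
Senior counsel: 46.4 × $545 = $25,288.00
Associate: 122.1 × $295 = $36,019.50
Paralegal: 19.9 × $140 = $2,786.00
Legal assistant: 26.9 × $90 = $2,421.00
Subtotal: $77,539.00 + $25,288.00 + $36,019.50 + $2,786.00 + $2,421.00 = $144,053.50
Travel: 7.7 × $235 = $1,809.50
Total: $144,053.50 + $1,809.50 = $145,863.00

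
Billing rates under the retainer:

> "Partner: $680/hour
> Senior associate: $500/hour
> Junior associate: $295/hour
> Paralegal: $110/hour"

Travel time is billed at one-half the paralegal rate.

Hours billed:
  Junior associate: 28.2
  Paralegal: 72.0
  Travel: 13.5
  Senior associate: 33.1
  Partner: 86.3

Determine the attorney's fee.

Partner: 86.3 × $680 = $58,684.00
Senior associate: 33.1 × $500 = $16,550.00
Junior associate: 28.2 × $295 = $8,319.00
Paralegal: 72.0 × $110 = $7,920.00
Subtotal: $58,684.00 + $16,550.00 + $8,319.00 + $7,920.00 = $91,473.00
Travel: 13.5 × ($110 ÷ 2) = 13.5 × $55.00 = $742.50
Total: $91,473.00 + $742.50 = $92,215.50

$92,215.50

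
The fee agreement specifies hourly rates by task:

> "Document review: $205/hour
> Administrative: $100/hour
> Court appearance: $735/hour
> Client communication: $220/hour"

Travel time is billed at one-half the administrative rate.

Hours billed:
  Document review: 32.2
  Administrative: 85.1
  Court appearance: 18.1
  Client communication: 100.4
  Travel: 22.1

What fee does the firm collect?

$51,607.50

Document review: 32.2 × $205 = $6,601.00
Administrative: 85.1 × $100 = $8,510.00
Court appearance: 18.1 × $735 = $13,303.50
Client communication: 100.4 × $220 = $22,088.00
Subtotal: $6,601.00 + $8,510.00 + $13,303.50 + $22,088.00 = $50,502.50
Travel: 22.1 × ($100 ÷ 2) = 22.1 × $50.00 = $1,105.00
Total: $50,502.50 + $1,105.00 = $51,607.50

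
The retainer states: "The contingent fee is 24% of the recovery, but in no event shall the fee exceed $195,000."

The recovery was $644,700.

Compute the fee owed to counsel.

$154,728.00

24% of $644,700 = $154,728.00
That is under the $195,000 cap.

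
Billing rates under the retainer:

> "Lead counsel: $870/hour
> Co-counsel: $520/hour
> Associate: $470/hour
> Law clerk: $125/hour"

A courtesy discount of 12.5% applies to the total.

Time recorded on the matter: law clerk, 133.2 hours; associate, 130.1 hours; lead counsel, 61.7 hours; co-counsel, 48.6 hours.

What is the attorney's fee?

Lead counsel: 61.7 × $870 = $53,679.00
Co-counsel: 48.6 × $520 = $25,272.00
Associate: 130.1 × $470 = $61,147.00
Law clerk: 133.2 × $125 = $16,650.00
Subtotal: $156,748.00
Less 12.5% discount: −$19,593.50
Total: $156,748.00 − $19,593.50 = $137,154.50

$137,154.50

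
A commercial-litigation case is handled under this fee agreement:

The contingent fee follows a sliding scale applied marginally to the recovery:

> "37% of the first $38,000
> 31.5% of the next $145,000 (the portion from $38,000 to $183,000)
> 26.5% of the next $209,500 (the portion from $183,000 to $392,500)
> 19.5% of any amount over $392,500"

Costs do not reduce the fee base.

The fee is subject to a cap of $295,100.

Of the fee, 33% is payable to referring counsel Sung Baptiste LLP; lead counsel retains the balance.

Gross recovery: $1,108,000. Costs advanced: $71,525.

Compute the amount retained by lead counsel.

Fee base is the gross recovery, $1,108,000; costs are reimbursed separately.
First $38,000 at 37% = $14,060.00
Next $145,000 at 31.5% = $45,675.00
Next $209,500 at 26.5% = $55,517.50
Remaining $715,500 at 19.5% = $139,522.50
Fee: $14,060.00 + $45,675.00 + $55,517.50 + $139,522.50 = $254,775.00
$254,775.00 is under the $295,100 cap.
Referral share: 33% of $254,775.00 = $84,075.75; lead counsel retains $254,775.00 − $84,075.75 = $170,699.25.

$170,699.25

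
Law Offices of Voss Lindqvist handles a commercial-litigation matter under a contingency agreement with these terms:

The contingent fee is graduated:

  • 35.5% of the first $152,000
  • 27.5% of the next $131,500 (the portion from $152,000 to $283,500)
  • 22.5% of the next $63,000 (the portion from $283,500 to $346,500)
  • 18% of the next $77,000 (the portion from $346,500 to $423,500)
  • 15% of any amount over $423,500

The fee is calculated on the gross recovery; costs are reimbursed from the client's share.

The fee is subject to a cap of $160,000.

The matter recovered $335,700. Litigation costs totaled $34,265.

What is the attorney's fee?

Fee base is the gross recovery, $335,700; costs are reimbursed separately.
First $152,000 at 35.5% = $53,960.00
Next $131,500 at 27.5% = $36,162.50
Remaining $52,200 at 22.5% = $11,745.00
Fee: $53,960.00 + $36,162.50 + $11,745.00 = $101,867.50
$101,867.50 is under the $160,000 cap.

$101,867.50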